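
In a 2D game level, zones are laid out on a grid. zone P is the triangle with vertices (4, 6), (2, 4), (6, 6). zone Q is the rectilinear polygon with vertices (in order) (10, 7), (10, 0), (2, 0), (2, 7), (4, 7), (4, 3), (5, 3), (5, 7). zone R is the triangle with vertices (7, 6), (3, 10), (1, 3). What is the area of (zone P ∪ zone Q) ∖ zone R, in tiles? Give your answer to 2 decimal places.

43.54

|zone P ∪ zone Q| = 52.75.
|(zone P ∪ zone Q) ∩ zone R| = 9.2143.
|(zone P ∪ zone Q) ∖ zone R| = 52.75 − 9.2143 = 43.54.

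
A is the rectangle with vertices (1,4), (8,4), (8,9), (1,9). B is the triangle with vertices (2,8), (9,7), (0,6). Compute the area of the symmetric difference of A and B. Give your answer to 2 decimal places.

|A| = 35, |B| = 8, |A∩B| = 7.4286.
|A △ B| = |A| + |B| − 2·|A∩B| = 35 + 8 − 14.8571 = 28.14.

28.14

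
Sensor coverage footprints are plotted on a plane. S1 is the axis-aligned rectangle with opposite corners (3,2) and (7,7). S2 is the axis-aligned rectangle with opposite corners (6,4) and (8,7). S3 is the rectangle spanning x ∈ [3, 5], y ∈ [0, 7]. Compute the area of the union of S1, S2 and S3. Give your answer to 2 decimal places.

By inclusion–exclusion:
Individual areas: |S1| = 20, |S2| = 6, |S3| = 14.
|S1∩S2|: x∈[6,7], y∈[4,7] → 1·3 = 3.
|S1∩S3|: x∈[3,5], y∈[2,7] → 2·5 = 10.
|S2∩S3| = 0 (no overlap).
|S1∩S2∩S3| = 0.
|S1 ∪ S2 ∪ S3| = 40 − 13 + 0 = 27.00.

27.00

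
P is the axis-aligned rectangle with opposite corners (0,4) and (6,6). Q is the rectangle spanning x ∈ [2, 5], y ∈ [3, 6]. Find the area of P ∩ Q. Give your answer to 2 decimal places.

6.00

|P∩Q|: x∈[2,5], y∈[4,6] → 3·2 = 6.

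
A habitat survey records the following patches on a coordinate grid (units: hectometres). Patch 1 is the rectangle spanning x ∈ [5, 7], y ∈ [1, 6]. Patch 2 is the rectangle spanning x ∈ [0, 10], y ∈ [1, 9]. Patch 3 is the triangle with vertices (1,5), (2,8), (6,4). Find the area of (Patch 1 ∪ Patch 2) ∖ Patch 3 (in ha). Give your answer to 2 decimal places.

72.00

|Patch 1 ∪ Patch 2| = 80.
|(Patch 1 ∪ Patch 2) ∩ Patch 3| = 8.
|(Patch 1 ∪ Patch 2) ∖ Patch 3| = 80 − 8 = 72.00.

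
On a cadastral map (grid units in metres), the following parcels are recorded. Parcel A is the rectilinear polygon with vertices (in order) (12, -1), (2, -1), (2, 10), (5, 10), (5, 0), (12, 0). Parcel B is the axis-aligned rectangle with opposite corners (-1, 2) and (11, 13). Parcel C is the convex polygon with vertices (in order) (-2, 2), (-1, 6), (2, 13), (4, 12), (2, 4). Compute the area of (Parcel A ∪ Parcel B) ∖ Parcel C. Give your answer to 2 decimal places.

|Parcel A ∪ Parcel B| = 148.
|(Parcel A ∪ Parcel B) ∩ Parcel C| = 27.75.
|(Parcel A ∪ Parcel B) ∖ Parcel C| = 148 − 27.75 = 120.25.

120.25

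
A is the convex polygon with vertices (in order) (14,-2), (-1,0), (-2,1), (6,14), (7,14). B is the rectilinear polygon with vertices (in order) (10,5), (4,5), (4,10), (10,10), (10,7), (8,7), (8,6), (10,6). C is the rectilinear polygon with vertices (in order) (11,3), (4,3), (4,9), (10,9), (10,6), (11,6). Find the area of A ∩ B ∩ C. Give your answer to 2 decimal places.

21.25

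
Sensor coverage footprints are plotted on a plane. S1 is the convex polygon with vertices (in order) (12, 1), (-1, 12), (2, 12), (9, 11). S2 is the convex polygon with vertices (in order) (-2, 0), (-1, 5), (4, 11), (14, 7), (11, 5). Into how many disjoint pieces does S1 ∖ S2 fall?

S1 ∖ S2 splits into 2 disjoint pieces (area 5.2247, area 15.2081).

2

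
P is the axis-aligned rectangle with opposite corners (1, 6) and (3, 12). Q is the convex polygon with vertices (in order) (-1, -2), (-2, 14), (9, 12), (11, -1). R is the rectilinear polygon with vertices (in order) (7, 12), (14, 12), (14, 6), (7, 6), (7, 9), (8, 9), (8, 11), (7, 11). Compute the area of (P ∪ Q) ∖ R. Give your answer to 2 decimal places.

153.23

|P ∪ Q| = 166.
|(P ∪ Q) ∩ R| = 12.7692.
|(P ∪ Q) ∖ R| = 166 − 12.7692 = 153.23.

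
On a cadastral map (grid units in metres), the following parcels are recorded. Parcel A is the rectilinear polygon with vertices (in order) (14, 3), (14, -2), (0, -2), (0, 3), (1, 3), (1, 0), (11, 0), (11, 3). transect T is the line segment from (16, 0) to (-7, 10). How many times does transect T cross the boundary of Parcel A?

The segment meets the boundary at (11,2.174), (14,0.87).

2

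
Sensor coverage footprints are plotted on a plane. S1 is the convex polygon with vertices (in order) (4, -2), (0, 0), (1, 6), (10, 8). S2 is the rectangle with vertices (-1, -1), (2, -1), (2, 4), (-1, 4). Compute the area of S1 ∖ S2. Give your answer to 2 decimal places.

44.33

|S1| = 52, |S1∩S2| = 7.6667.
|S1 ∖ S2| = |S1| − |S1∩S2| = 52 − 7.6667 = 44.33.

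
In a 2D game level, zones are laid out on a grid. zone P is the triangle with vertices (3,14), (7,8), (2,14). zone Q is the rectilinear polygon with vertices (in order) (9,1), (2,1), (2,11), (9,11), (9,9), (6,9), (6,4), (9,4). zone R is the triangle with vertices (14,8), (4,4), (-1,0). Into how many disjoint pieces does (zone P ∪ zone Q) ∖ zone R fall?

(zone P ∪ zone Q) ∖ zone R splits into 2 disjoint pieces (area 37.1333, area 15.6).

2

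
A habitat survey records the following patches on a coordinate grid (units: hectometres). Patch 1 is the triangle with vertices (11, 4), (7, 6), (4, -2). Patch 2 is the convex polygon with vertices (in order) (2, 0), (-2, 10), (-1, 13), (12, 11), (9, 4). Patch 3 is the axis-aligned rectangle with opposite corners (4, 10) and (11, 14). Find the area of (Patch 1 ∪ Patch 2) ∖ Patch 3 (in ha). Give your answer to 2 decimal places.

111.48

|Patch 1 ∪ Patch 2| = 123.3235.
|(Patch 1 ∪ Patch 2) ∩ Patch 3| = 11.8462.
|(Patch 1 ∪ Patch 2) ∖ Patch 3| = 123.3235 − 11.8462 = 111.48.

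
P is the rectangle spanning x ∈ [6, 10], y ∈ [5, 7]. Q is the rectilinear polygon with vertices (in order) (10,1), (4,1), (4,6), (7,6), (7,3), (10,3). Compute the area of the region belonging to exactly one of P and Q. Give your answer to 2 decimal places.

|P| = 8, |Q| = 21, |P∩Q| = 1.
|P △ Q| = |P| + |Q| − 2·|P∩Q| = 8 + 21 − 2 = 27.00.

27.00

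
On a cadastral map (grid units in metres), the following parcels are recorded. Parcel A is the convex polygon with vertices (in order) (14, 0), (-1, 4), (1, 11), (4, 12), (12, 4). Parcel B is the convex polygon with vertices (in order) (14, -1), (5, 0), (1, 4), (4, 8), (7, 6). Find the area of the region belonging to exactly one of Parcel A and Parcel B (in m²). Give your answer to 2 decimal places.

71.59

|Parcel A| = 87.5, |Parcel B| = 53, |Parcel A∩Parcel B| = 34.4545.
|Parcel A △ Parcel B| = |Parcel A| + |Parcel B| − 2·|Parcel A∩Parcel B| = 87.5 + 53 − 68.9091 = 71.59.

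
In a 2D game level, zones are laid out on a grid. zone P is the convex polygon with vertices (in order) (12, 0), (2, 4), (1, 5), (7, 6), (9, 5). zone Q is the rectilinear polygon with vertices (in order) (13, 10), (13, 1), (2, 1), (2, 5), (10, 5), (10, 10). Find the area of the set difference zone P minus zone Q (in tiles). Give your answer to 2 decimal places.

|zone P| = 27, |zone P∩zone Q| = 21.55.
|zone P ∖ zone Q| = |zone P| − |zone P∩zone Q| = 27 − 21.55 = 5.45.

5.45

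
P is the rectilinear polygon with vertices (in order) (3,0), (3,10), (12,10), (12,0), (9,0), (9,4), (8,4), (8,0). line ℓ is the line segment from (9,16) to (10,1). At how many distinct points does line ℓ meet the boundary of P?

1

The segment meets the boundary at (9.4,10).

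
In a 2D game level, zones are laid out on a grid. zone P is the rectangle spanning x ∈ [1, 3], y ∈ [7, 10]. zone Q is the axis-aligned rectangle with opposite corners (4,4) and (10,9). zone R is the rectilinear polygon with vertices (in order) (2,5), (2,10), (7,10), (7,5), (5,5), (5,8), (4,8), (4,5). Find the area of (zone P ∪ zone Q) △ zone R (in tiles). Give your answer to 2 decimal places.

34.00

|zone P ∪ zone Q| = 36.
|(zone P ∪ zone Q) ∩ zone R| = 12.
|(zone P ∪ zone Q) △ zone R| = 36 + 22 − 24 = 34.00.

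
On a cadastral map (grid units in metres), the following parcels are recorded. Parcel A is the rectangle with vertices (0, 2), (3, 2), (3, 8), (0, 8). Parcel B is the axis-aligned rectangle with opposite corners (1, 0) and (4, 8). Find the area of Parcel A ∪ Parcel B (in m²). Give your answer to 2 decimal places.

30.00

By inclusion–exclusion:
Individual areas: |Parcel A| = 18, |Parcel B| = 24.
|Parcel A∩Parcel B|: x∈[1,3], y∈[2,8] → 2·6 = 12.
|Parcel A ∪ Parcel B| = 42 − 12 = 30.00.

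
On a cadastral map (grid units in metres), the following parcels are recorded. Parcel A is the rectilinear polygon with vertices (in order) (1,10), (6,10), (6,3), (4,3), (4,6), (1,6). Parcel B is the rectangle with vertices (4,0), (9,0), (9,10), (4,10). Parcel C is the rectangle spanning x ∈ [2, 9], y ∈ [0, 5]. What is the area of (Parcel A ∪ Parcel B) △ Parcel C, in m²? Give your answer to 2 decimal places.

|Parcel A ∪ Parcel B| = 62.
|(Parcel A ∪ Parcel B) ∩ Parcel C| = 25.
|(Parcel A ∪ Parcel B) △ Parcel C| = 62 + 35 − 50 = 47.00.

47.00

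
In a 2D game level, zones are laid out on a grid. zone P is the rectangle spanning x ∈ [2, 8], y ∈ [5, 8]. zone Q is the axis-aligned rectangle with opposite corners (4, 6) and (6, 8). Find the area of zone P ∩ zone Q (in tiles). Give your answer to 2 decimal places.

|zone P∩zone Q|: x∈[4,6], y∈[6,8] → 2·2 = 4.

4.00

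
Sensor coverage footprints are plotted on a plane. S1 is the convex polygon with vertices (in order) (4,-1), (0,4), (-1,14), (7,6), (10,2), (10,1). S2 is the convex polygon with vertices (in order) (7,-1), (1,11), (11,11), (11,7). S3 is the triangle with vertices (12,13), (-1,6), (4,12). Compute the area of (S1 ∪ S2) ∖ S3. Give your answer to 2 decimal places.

102.05

|S1 ∪ S2| = 114.6643.
|(S1 ∪ S2) ∩ S3| = 12.6183.
|(S1 ∪ S2) ∖ S3| = 114.6643 − 12.6183 = 102.05.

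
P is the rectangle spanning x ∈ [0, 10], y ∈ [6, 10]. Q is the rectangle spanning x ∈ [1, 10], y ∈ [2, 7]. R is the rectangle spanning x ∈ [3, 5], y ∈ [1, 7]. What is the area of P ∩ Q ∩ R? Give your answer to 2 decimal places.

2.00

The intersection is the polygon with vertices (3,6), (3,7), (5,7), (5,6).
By the shoelace formula its area is 2.00.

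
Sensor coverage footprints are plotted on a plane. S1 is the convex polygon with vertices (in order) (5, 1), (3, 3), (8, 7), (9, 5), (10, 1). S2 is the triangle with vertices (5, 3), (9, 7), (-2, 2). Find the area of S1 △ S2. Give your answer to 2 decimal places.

25.85

|S1| = 25, |S2| = 12, |S1∩S2| = 5.5755.
|S1 △ S2| = |S1| + |S2| − 2·|S1∩S2| = 25 + 12 − 11.1511 = 25.85.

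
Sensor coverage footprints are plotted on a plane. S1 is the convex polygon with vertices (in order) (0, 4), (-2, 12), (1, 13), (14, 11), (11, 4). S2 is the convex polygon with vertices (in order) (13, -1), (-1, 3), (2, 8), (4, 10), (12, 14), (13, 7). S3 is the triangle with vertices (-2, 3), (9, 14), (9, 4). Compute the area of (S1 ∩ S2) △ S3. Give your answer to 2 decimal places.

36.02

|S1 ∩ S2| = 74.6157.
|(S1 ∩ S2) ∩ S3| = 46.7975.
|(S1 ∩ S2) △ S3| = 74.6157 + 55 − 93.595 = 36.02.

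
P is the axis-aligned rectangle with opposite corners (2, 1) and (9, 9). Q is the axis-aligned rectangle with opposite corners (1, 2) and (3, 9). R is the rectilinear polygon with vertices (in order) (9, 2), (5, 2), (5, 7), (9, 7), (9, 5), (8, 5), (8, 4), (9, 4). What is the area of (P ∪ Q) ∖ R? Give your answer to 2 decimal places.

|P ∪ Q| = 63.
|(P ∪ Q) ∩ R| = 19.
|(P ∪ Q) ∖ R| = 63 − 19 = 44.00.

44.00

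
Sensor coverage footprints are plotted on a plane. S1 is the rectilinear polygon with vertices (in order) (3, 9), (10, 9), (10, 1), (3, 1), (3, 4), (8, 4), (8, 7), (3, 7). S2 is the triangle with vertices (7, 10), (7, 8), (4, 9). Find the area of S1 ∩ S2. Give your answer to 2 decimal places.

1.50

The intersection is the polygon with vertices (7,9), (7,8), (4,9).
By the shoelace formula its area is 1.50.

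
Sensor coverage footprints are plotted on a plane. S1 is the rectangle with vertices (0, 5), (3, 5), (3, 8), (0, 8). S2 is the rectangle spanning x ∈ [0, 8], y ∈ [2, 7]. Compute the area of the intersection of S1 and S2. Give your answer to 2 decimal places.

6.00

|S1∩S2|: x∈[0,3], y∈[5,7] → 3·2 = 6.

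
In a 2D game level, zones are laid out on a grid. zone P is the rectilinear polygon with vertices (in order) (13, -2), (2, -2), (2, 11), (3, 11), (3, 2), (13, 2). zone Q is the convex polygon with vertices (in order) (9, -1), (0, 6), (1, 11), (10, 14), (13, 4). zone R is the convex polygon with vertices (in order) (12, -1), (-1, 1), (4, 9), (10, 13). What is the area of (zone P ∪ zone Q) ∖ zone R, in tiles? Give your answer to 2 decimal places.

|zone P ∪ zone Q| = 156.1698.
|(zone P ∪ zone Q) ∩ zone R| = 93.6928.
|(zone P ∪ zone Q) ∖ zone R| = 156.1698 − 93.6928 = 62.48.

62.48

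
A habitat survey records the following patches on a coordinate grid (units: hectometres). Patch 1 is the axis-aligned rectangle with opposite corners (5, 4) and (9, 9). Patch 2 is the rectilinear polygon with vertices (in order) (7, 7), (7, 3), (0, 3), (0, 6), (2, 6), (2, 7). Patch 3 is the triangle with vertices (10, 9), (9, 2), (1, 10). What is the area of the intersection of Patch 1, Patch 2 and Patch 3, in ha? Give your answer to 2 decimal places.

The intersection is the polygon with vertices (5,7), (7,7), (7,4), (5,6).
By the shoelace formula its area is 4.00.

4.00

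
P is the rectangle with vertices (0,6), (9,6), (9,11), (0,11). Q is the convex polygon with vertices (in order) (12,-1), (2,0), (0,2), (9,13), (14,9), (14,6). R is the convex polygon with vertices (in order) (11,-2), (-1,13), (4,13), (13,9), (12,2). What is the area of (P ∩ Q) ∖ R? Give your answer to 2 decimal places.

0.60

|P ∩ Q| = 18.4091.
|(P ∩ Q) ∩ R| = 17.8092.
|(P ∩ Q) ∖ R| = 18.4091 − 17.8092 = 0.60.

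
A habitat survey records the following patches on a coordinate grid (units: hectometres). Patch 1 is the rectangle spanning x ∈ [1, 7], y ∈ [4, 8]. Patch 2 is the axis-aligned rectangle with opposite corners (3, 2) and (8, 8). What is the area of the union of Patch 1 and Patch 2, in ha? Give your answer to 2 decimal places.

38.00

By inclusion–exclusion:
Individual areas: |Patch 1| = 24, |Patch 2| = 30.
|Patch 1∩Patch 2|: x∈[3,7], y∈[4,8] → 4·4 = 16.
|Patch 1 ∪ Patch 2| = 54 − 16 = 38.00.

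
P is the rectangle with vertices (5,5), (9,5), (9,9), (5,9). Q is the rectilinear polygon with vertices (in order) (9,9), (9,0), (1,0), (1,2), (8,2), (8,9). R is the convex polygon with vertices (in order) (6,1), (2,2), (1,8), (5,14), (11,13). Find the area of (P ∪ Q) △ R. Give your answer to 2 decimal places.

81.85

|P ∪ Q| = 35.
|(P ∪ Q) ∩ R| = 16.075.
|(P ∪ Q) △ R| = 35 + 79 − 32.15 = 81.85.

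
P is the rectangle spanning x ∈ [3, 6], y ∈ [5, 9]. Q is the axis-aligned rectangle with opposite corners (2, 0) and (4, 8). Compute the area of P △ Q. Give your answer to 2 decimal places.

|P∩Q|: x∈[3,4], y∈[5,8] → 1·3 = 3.
|P △ Q| = |P| + |Q| − 2·|P∩Q| = 12 + 16 − 6 = 22.00.

22.00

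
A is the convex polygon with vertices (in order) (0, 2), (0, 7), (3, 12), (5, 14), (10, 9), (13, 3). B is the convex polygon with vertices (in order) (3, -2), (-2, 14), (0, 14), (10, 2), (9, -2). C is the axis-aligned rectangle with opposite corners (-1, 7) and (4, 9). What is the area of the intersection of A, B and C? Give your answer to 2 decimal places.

6.78

The intersection is the polygon with vertices (0.123,7.205), (1.2,9), (4,9), (4,7), (0.188,7).
By the shoelace formula its area is 6.78.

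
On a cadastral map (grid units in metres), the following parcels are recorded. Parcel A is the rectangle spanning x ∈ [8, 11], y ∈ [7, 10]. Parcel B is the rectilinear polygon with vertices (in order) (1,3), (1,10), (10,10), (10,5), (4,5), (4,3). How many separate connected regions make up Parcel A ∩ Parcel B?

Parcel A ∩ Parcel B is a single connected region.

1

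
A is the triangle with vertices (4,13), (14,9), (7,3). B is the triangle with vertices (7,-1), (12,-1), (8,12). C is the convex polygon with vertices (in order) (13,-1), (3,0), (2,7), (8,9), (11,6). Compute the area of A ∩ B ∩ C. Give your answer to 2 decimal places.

8.45

The intersection is the polygon with vertices (9.983,5.556), (7.329,3.282), (7.763,8.921), (8,9), (9.333,7.667).
By the shoelace formula its area is 8.45.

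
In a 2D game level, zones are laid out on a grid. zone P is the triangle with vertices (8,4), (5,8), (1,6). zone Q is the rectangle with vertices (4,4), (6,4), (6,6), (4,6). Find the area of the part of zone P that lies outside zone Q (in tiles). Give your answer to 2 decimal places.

|zone P| = 11, |zone P∩zone Q| = 2.2857.
|zone P ∖ zone Q| = |zone P| − |zone P∩zone Q| = 11 − 2.2857 = 8.71.

8.71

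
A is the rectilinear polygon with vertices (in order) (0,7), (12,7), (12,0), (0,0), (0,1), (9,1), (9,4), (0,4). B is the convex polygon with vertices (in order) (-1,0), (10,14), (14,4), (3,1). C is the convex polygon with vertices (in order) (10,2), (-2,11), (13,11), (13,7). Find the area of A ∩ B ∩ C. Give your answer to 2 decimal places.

21.27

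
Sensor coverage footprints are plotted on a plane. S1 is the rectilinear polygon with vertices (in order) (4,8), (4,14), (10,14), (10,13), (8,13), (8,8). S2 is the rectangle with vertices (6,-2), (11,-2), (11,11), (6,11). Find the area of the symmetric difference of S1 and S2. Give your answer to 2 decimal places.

79.00

|S1| = 26, |S2| = 65, |S1∩S2| = 6.
|S1 △ S2| = |S1| + |S2| − 2·|S1∩S2| = 26 + 65 − 12 = 79.00.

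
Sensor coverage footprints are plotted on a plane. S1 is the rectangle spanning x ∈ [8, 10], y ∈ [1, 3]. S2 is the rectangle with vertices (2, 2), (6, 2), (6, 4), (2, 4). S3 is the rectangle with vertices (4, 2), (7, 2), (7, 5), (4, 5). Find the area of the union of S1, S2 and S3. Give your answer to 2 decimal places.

By inclusion–exclusion:
Individual areas: |S1| = 4, |S2| = 8, |S3| = 9.
|S1∩S2| = 0 (no overlap).
|S1∩S3| = 0 (no overlap).
|S2∩S3|: x∈[4,6], y∈[2,4] → 2·2 = 4.
|S1∩S2∩S3| = 0.
|S1 ∪ S2 ∪ S3| = 21 − 4 + 0 = 17.00.

17.00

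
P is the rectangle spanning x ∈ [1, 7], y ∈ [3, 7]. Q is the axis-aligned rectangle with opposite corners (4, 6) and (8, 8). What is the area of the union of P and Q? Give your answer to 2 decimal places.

29.00

By inclusion–exclusion:
Individual areas: |P| = 24, |Q| = 8.
|P∩Q|: x∈[4,7], y∈[6,7] → 3·1 = 3.
|P ∪ Q| = 32 − 3 = 29.00.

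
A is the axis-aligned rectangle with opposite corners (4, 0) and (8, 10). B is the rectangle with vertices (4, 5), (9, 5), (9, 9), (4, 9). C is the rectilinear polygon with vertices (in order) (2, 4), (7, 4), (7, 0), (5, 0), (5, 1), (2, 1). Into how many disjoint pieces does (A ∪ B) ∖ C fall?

2

(A ∪ B) ∖ C splits into 2 disjoint pieces (area 32, area 1).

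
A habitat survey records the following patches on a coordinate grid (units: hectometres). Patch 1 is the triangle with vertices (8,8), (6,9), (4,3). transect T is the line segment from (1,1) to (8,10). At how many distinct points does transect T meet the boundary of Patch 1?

The segment meets the boundary at (6.88,8.56), (5.083,6.25).

2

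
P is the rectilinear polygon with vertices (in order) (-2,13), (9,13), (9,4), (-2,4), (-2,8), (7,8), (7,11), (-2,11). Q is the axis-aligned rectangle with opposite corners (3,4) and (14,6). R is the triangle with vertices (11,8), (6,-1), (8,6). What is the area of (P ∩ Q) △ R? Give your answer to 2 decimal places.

15.45

|P ∩ Q| = 12.
|(P ∩ Q) ∩ R| = 2.527.
|(P ∩ Q) △ R| = 12 + 8.5 − 5.054 = 15.45.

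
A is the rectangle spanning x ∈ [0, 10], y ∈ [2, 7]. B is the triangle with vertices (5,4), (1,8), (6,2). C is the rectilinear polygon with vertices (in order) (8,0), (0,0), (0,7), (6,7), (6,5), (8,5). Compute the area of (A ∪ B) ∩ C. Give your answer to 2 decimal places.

|A ∪ B| = 50.0833.
|(A ∪ B) ∩ C| = 36.00.

36.00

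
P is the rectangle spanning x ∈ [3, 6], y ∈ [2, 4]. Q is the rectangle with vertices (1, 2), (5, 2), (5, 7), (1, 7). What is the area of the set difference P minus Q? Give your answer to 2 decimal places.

|P∩Q|: x∈[3,5], y∈[2,4] → 2·2 = 4.
|P| = 6.
|P ∖ Q| = |P| − |P∩Q| = 6 − 4 = 2.00.

2.00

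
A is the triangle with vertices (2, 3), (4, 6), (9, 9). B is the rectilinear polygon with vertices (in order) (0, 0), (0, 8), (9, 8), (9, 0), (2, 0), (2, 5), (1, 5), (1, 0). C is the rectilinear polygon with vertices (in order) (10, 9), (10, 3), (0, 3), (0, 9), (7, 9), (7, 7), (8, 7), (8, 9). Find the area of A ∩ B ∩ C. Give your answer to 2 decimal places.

The intersection is the polygon with vertices (7,7.8), (7,7.286), (2,3), (4,6).
By the shoelace formula its area is 3.99.

3.99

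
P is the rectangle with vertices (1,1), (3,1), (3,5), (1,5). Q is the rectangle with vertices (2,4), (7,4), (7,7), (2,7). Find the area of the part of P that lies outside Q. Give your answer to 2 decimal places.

|P∩Q|: x∈[2,3], y∈[4,5] → 1·1 = 1.
|P| = 8.
|P ∖ Q| = |P| − |P∩Q| = 8 − 1 = 7.00.

7.00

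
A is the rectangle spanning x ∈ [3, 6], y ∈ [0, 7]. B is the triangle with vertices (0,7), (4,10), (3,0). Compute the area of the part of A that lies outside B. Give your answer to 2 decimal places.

18.55

|A| = 21, |A∩B| = 2.45.
|A ∖ B| = |A| − |A∩B| = 21 − 2.45 = 18.55.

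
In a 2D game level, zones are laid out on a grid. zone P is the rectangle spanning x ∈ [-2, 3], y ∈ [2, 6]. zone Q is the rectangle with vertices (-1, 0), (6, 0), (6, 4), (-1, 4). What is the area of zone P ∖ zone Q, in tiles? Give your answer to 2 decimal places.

|zone P∩zone Q|: x∈[-1,3], y∈[2,4] → 4·2 = 8.
|zone P| = 20.
|zone P ∖ zone Q| = |zone P| − |zone P∩zone Q| = 20 − 8 = 12.00.

12.00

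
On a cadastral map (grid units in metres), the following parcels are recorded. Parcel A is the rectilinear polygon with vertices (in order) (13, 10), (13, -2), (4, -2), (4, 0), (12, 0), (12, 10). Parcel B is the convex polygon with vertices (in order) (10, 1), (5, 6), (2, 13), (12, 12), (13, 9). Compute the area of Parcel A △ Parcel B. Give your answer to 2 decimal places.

|Parcel A| = 28, |Parcel B| = 74.5, |Parcel A∩Parcel B| = 2.1667.
|Parcel A △ Parcel B| = |Parcel A| + |Parcel B| − 2·|Parcel A∩Parcel B| = 28 + 74.5 − 4.3333 = 98.17.

98.17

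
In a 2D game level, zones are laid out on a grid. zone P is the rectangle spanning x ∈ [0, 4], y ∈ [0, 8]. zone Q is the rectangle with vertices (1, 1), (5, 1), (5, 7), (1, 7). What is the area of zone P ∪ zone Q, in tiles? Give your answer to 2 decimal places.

By inclusion–exclusion:
Individual areas: |zone P| = 32, |zone Q| = 24.
|zone P∩zone Q|: x∈[1,4], y∈[1,7] → 3·6 = 18.
|zone P ∪ zone Q| = 56 − 18 = 38.00.

38.00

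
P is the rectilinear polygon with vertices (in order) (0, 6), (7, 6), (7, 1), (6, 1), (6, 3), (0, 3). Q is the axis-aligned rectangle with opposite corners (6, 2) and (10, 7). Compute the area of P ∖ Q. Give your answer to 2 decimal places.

|P| = 23, |P∩Q| = 4.
|P ∖ Q| = |P| − |P∩Q| = 23 − 4 = 19.00.

19.00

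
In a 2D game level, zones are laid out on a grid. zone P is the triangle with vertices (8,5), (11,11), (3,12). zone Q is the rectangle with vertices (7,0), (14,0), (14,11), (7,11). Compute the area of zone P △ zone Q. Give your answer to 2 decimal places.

73.90

|zone P| = 25.5, |zone Q| = 77, |zone P∩zone Q| = 14.3.
|zone P △ zone Q| = |zone P| + |zone Q| − 2·|zone P∩zone Q| = 25.5 + 77 − 28.6 = 73.90.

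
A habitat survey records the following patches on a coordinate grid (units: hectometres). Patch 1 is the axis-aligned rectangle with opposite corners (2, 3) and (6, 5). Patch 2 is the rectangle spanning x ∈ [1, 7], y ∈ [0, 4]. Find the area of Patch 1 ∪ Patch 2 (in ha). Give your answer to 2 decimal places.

28.00

By inclusion–exclusion:
Individual areas: |Patch 1| = 8, |Patch 2| = 24.
|Patch 1∩Patch 2|: x∈[2,6], y∈[3,4] → 4·1 = 4.
|Patch 1 ∪ Patch 2| = 32 − 4 = 28.00.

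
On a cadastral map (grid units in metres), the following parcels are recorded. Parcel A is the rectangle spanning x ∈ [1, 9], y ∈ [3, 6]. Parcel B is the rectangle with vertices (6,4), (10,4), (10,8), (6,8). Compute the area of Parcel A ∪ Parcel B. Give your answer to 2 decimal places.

By inclusion–exclusion:
Individual areas: |Parcel A| = 24, |Parcel B| = 16.
|Parcel A∩Parcel B|: x∈[6,9], y∈[4,6] → 3·2 = 6.
|Parcel A ∪ Parcel B| = 40 − 6 = 34.00.

34.00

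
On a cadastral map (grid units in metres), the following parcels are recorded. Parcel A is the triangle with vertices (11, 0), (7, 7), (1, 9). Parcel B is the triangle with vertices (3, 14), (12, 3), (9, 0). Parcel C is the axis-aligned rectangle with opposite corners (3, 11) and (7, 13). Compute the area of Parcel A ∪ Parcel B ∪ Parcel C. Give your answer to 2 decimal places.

By inclusion–exclusion:
Individual areas: |Parcel A| = 17, |Parcel B| = 30, |Parcel C| = 8.
|Parcel A∩Parcel B| = 7.4389.
|Parcel A∩Parcel C| = 0.
|Parcel B∩Parcel C| = 1.5584.
|Parcel A∩Parcel B∩Parcel C| = 0.
|Parcel A ∪ Parcel B ∪ Parcel C| = 55 − 8.9973 + 0 = 46.00.

46.00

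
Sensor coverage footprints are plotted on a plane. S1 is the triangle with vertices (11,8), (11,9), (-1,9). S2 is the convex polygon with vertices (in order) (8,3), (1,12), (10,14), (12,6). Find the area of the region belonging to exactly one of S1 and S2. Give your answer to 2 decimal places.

62.17

|S1| = 6, |S2| = 66.5, |S1∩S2| = 5.1634.
|S1 △ S2| = |S1| + |S2| − 2·|S1∩S2| = 6 + 66.5 − 10.3267 = 62.17.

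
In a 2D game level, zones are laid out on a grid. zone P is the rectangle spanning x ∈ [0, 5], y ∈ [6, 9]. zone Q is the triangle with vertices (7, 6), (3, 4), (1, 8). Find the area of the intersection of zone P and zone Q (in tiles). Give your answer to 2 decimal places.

4.33

The intersection is the polygon with vertices (5,6), (2,6), (1,8), (5,6.667).
By the shoelace formula its area is 4.33.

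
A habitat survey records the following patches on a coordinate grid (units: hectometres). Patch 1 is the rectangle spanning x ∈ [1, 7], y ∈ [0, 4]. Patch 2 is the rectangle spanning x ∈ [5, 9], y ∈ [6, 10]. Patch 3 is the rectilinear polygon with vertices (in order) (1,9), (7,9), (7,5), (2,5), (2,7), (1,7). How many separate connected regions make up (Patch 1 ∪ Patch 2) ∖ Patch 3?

2

(Patch 1 ∪ Patch 2) ∖ Patch 3 splits into 2 disjoint pieces (area 24, area 10).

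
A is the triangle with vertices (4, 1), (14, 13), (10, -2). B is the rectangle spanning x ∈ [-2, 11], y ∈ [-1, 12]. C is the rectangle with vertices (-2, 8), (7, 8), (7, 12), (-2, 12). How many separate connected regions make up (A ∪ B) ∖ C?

(A ∪ B) ∖ C is a single connected region.

1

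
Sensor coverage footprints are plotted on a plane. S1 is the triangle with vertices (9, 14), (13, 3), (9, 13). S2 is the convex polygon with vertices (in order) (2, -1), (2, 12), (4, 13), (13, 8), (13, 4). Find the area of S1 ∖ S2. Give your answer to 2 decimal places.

1.28

|S1| = 2, |S1∩S2| = 0.7192.
|S1 ∖ S2| = |S1| − |S1∩S2| = 2 − 0.7192 = 1.28.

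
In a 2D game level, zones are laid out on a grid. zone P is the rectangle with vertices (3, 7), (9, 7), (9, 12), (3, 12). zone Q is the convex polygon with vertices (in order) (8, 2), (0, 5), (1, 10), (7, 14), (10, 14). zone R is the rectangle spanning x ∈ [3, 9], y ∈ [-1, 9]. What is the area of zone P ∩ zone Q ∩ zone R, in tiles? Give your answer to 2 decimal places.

11.92

The intersection is the polygon with vertices (9,8), (8.833,7), (3,7), (3,9), (9,9).
By the shoelace formula its area is 11.92.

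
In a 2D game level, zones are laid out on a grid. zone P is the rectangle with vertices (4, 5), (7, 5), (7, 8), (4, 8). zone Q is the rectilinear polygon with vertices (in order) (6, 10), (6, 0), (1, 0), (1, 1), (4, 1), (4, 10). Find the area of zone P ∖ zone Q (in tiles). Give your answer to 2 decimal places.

|zone P| = 9, |zone P∩zone Q| = 6.
|zone P ∖ zone Q| = |zone P| − |zone P∩zone Q| = 9 − 6 = 3.00.

3.00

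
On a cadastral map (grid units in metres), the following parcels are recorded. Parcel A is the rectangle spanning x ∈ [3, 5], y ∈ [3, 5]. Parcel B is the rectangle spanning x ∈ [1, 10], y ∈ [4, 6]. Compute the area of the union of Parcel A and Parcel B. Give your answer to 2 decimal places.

20.00

By inclusion–exclusion:
Individual areas: |Parcel A| = 4, |Parcel B| = 18.
|Parcel A∩Parcel B|: x∈[3,5], y∈[4,5] → 2·1 = 2.
|Parcel A ∪ Parcel B| = 22 − 2 = 20.00.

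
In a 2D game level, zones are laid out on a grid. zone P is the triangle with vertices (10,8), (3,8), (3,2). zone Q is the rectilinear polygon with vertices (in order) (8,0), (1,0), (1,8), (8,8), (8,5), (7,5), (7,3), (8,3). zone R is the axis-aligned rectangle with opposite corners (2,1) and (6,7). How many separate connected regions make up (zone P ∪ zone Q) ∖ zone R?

(zone P ∪ zone Q) ∖ zone R is a single connected region.

1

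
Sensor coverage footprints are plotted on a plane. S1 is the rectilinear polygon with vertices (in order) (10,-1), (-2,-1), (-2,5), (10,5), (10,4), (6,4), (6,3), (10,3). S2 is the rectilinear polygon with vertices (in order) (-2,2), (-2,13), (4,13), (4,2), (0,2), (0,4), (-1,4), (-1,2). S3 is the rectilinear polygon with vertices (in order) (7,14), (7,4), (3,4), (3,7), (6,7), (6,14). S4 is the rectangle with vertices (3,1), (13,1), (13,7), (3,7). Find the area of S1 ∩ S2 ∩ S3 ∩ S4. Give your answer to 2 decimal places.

1.00

The intersection is the polygon with vertices (4,4), (3,4), (3,5), (4,5).
By the shoelace formula its area is 1.00.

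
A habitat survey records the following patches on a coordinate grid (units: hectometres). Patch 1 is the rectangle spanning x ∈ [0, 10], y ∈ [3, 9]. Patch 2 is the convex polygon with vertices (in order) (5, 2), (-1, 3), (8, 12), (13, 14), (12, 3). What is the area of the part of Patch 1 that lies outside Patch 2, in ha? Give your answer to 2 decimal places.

12.50

|Patch 1| = 60, |Patch 1∩Patch 2| = 47.5.
|Patch 1 ∖ Patch 2| = |Patch 1| − |Patch 1∩Patch 2| = 60 − 47.5 = 12.50.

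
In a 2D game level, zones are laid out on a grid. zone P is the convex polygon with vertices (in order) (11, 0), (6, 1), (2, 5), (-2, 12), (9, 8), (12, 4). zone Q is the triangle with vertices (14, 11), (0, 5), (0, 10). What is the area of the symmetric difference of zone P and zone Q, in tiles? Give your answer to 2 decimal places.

72.18

|zone P| = 77.5, |zone Q| = 35, |zone P∩zone Q| = 20.1608.
|zone P △ zone Q| = |zone P| + |zone Q| − 2·|zone P∩zone Q| = 77.5 + 35 − 40.3215 = 72.18.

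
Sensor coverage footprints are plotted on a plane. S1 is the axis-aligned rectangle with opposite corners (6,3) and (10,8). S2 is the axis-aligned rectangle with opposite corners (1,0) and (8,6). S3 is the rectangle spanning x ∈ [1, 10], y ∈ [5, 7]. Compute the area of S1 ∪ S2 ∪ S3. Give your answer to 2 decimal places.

61.00

By inclusion–exclusion:
Individual areas: |S1| = 20, |S2| = 42, |S3| = 18.
|S1∩S2|: x∈[6,8], y∈[3,6] → 2·3 = 6.
|S1∩S3|: x∈[6,10], y∈[5,7] → 4·2 = 8.
|S2∩S3|: x∈[1,8], y∈[5,6] → 7·1 = 7.
|S1∩S2∩S3| = 2.
|S1 ∪ S2 ∪ S3| = 80 − 21 + 2 = 61.00.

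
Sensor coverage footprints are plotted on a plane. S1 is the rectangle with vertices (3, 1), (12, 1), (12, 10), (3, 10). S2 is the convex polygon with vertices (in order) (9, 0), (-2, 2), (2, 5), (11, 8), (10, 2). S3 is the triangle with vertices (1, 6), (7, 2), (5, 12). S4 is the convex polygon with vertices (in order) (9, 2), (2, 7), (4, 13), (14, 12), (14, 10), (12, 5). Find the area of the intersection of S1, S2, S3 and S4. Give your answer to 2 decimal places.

The intersection is the polygon with vertices (6.667,3.667), (3.909,5.636), (6.125,6.375).
By the shoelace formula its area is 3.20.

3.20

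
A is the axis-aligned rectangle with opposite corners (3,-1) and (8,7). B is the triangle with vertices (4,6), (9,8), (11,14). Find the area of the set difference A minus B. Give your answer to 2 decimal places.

39.19

|A| = 40, |A∩B| = 0.8125.
|A ∖ B| = |A| − |A∩B| = 40 − 0.8125 = 39.19.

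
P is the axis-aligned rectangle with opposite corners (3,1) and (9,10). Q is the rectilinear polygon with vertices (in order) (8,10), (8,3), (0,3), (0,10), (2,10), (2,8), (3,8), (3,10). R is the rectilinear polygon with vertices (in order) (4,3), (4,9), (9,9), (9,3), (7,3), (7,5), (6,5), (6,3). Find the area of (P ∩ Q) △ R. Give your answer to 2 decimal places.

19.00

|P ∩ Q| = 35.
|(P ∩ Q) ∩ R| = 22.
|(P ∩ Q) △ R| = 35 + 28 − 44 = 19.00.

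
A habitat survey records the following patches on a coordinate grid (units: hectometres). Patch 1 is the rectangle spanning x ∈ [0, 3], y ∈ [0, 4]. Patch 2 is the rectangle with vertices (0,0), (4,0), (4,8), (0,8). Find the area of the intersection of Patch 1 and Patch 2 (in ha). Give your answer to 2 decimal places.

|Patch 1∩Patch 2|: x∈[0,3], y∈[0,4] → 3·4 = 12.

12.00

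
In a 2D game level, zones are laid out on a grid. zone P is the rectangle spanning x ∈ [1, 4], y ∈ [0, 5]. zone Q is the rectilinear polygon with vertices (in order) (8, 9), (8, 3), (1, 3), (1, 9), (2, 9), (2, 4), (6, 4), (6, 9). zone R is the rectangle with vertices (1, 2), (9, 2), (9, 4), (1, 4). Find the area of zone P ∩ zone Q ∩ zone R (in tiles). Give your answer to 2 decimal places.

The intersection is the polygon with vertices (1,3), (1,4), (2,4), (4,4), (4,3).
By the shoelace formula its area is 3.00.

3.00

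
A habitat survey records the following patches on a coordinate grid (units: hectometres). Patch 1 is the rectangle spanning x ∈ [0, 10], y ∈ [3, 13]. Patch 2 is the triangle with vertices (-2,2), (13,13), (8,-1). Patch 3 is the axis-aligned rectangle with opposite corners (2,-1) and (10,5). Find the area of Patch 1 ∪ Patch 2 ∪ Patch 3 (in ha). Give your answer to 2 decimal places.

147.17

By inclusion–exclusion:
Individual areas: |Patch 1| = 100, |Patch 2| = 77.5, |Patch 3| = 48.
|Patch 1∩Patch 2| = 40.8762.
|Patch 1∩Patch 3|: x∈[2,10], y∈[3,5] → 8·2 = 16.
|Patch 2∩Patch 3| = 36.997.
|Patch 1∩Patch 2∩Patch 3| = 15.5398.
|Patch 1 ∪ Patch 2 ∪ Patch 3| = 225.5 − 93.8732 + 15.5398 = 147.17.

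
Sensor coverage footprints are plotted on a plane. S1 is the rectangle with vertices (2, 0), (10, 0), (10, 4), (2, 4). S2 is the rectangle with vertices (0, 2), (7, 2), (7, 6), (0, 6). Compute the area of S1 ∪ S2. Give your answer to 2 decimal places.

By inclusion–exclusion:
Individual areas: |S1| = 32, |S2| = 28.
|S1∩S2|: x∈[2,7], y∈[2,4] → 5·2 = 10.
|S1 ∪ S2| = 60 − 10 = 50.00.

50.00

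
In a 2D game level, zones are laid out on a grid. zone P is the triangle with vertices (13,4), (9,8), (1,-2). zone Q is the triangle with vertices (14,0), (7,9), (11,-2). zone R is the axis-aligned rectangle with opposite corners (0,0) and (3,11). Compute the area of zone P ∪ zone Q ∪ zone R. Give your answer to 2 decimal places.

82.21

By inclusion–exclusion:
Individual areas: |zone P| = 36, |zone Q| = 20.5, |zone R| = 33.
|zone P∩zone Q| = 7.1896.
|zone P∩zone R| = 0.1.
|zone Q∩zone R| = 0.
|zone P∩zone Q∩zone R| = 0.
|zone P ∪ zone Q ∪ zone R| = 89.5 − 7.2896 + 0 = 82.21.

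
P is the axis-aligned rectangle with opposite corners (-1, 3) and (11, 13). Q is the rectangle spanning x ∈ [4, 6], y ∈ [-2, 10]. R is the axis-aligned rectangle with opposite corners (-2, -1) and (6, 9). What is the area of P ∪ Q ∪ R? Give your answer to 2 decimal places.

By inclusion–exclusion:
Individual areas: |P| = 120, |Q| = 24, |R| = 80.
|P∩Q|: x∈[4,6], y∈[3,10] → 2·7 = 14.
|P∩R|: x∈[-1,6], y∈[3,9] → 7·6 = 42.
|Q∩R|: x∈[4,6], y∈[-1,9] → 2·10 = 20.
|P∩Q∩R| = 12.
|P ∪ Q ∪ R| = 224 − 76 + 12 = 160.00.

160.00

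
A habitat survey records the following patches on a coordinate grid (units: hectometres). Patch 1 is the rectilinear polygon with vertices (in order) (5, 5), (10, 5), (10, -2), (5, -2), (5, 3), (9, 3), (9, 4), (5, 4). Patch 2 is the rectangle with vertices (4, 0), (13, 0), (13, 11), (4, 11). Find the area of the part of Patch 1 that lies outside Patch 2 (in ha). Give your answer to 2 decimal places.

10.00

|Patch 1| = 31, |Patch 1∩Patch 2| = 21.
|Patch 1 ∖ Patch 2| = |Patch 1| − |Patch 1∩Patch 2| = 31 − 21 = 10.00.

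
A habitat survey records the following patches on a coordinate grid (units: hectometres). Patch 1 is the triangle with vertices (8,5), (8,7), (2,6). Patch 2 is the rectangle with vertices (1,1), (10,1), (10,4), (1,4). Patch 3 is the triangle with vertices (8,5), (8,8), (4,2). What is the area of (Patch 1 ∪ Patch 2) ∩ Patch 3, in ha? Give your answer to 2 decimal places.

|Patch 1 ∪ Patch 2| = 33.
|(Patch 1 ∪ Patch 2) ∩ Patch 3| = 3.66.

3.66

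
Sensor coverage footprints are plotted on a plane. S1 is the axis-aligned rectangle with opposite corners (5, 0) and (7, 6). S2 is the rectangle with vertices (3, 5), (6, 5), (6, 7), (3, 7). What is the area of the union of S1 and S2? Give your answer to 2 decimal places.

By inclusion–exclusion:
Individual areas: |S1| = 12, |S2| = 6.
|S1∩S2|: x∈[5,6], y∈[5,6] → 1·1 = 1.
|S1 ∪ S2| = 18 − 1 = 17.00.

17.00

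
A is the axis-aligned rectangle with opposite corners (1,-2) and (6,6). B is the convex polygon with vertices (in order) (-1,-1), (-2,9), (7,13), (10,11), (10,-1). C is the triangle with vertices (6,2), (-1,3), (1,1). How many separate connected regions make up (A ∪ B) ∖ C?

(A ∪ B) ∖ C is a single connected region.

1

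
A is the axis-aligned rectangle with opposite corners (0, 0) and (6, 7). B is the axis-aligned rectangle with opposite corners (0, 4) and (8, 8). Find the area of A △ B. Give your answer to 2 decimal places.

|A∩B|: x∈[0,6], y∈[4,7] → 6·3 = 18.
|A △ B| = |A| + |B| − 2·|A∩B| = 42 + 32 − 36 = 38.00.

38.00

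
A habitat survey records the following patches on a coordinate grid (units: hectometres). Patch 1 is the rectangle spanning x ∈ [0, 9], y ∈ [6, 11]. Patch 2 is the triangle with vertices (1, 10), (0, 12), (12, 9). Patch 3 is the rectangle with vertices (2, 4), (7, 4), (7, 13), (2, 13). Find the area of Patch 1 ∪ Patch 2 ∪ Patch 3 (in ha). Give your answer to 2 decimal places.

By inclusion–exclusion:
Individual areas: |Patch 1| = 45, |Patch 2| = 10.5, |Patch 3| = 45.
|Patch 1∩Patch 2| = 8.0341.
|Patch 1∩Patch 3|: x∈[2,7], y∈[6,11] → 5·5 = 25.
|Patch 2∩Patch 3| = 5.9659.
|Patch 1∩Patch 2∩Patch 3| = 5.4659.
|Patch 1 ∪ Patch 2 ∪ Patch 3| = 100.5 − 39 + 5.4659 = 66.97.

66.97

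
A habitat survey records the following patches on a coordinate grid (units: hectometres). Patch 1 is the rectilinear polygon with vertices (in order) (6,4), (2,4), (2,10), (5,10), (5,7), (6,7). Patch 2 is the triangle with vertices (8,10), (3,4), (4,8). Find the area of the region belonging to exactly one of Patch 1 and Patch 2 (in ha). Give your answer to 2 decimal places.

|Patch 1| = 21, |Patch 2| = 7, |Patch 1∩Patch 2| = 4.
|Patch 1 △ Patch 2| = |Patch 1| + |Patch 2| − 2·|Patch 1∩Patch 2| = 21 + 7 − 8 = 20.00.

20.00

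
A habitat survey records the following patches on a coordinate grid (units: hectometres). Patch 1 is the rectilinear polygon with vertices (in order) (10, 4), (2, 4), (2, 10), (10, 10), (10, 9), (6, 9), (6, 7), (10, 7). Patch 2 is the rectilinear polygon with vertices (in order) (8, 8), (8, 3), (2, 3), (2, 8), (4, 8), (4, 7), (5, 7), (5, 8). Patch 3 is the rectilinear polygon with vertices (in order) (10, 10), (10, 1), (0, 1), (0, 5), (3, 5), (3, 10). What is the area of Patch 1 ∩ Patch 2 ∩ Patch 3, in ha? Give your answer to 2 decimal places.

18.00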